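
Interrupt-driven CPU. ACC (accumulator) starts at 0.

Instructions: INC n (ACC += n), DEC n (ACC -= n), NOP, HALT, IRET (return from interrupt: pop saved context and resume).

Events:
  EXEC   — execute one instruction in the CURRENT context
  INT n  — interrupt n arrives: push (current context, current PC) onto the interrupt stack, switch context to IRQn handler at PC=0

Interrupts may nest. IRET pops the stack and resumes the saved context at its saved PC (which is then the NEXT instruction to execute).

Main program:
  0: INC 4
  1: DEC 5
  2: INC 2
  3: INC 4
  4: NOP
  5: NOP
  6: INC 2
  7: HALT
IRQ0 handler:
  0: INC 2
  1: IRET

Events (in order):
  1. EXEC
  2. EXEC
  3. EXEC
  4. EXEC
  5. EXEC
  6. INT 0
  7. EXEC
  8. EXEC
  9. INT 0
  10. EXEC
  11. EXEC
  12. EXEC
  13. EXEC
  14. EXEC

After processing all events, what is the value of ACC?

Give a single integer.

Answer: 11

Derivation:
Event 1 (EXEC): [MAIN] PC=0: INC 4 -> ACC=4
Event 2 (EXEC): [MAIN] PC=1: DEC 5 -> ACC=-1
Event 3 (EXEC): [MAIN] PC=2: INC 2 -> ACC=1
Event 4 (EXEC): [MAIN] PC=3: INC 4 -> ACC=5
Event 5 (EXEC): [MAIN] PC=4: NOP
Event 6 (INT 0): INT 0 arrives: push (MAIN, PC=5), enter IRQ0 at PC=0 (depth now 1)
Event 7 (EXEC): [IRQ0] PC=0: INC 2 -> ACC=7
Event 8 (EXEC): [IRQ0] PC=1: IRET -> resume MAIN at PC=5 (depth now 0)
Event 9 (INT 0): INT 0 arrives: push (MAIN, PC=5), enter IRQ0 at PC=0 (depth now 1)
Event 10 (EXEC): [IRQ0] PC=0: INC 2 -> ACC=9
Event 11 (EXEC): [IRQ0] PC=1: IRET -> resume MAIN at PC=5 (depth now 0)
Event 12 (EXEC): [MAIN] PC=5: NOP
Event 13 (EXEC): [MAIN] PC=6: INC 2 -> ACC=11
Event 14 (EXEC): [MAIN] PC=7: HALT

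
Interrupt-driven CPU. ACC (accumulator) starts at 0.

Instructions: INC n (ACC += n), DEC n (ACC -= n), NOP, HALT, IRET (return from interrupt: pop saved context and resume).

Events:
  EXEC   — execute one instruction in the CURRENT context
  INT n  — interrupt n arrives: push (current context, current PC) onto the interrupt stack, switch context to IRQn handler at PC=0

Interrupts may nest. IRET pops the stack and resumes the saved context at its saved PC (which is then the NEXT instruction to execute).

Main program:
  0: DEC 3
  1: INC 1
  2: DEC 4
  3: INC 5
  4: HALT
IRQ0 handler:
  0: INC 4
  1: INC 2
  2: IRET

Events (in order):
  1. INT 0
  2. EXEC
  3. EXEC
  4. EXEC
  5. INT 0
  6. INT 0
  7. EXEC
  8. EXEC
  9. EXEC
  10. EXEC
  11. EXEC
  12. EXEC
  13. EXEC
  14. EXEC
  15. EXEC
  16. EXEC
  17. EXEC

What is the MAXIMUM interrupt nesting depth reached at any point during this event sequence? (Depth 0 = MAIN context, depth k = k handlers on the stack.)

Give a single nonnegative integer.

Answer: 2

Derivation:
Event 1 (INT 0): INT 0 arrives: push (MAIN, PC=0), enter IRQ0 at PC=0 (depth now 1) [depth=1]
Event 2 (EXEC): [IRQ0] PC=0: INC 4 -> ACC=4 [depth=1]
Event 3 (EXEC): [IRQ0] PC=1: INC 2 -> ACC=6 [depth=1]
Event 4 (EXEC): [IRQ0] PC=2: IRET -> resume MAIN at PC=0 (depth now 0) [depth=0]
Event 5 (INT 0): INT 0 arrives: push (MAIN, PC=0), enter IRQ0 at PC=0 (depth now 1) [depth=1]
Event 6 (INT 0): INT 0 arrives: push (IRQ0, PC=0), enter IRQ0 at PC=0 (depth now 2) [depth=2]
Event 7 (EXEC): [IRQ0] PC=0: INC 4 -> ACC=10 [depth=2]
Event 8 (EXEC): [IRQ0] PC=1: INC 2 -> ACC=12 [depth=2]
Event 9 (EXEC): [IRQ0] PC=2: IRET -> resume IRQ0 at PC=0 (depth now 1) [depth=1]
Event 10 (EXEC): [IRQ0] PC=0: INC 4 -> ACC=16 [depth=1]
Event 11 (EXEC): [IRQ0] PC=1: INC 2 -> ACC=18 [depth=1]
Event 12 (EXEC): [IRQ0] PC=2: IRET -> resume MAIN at PC=0 (depth now 0) [depth=0]
Event 13 (EXEC): [MAIN] PC=0: DEC 3 -> ACC=15 [depth=0]
Event 14 (EXEC): [MAIN] PC=1: INC 1 -> ACC=16 [depth=0]
Event 15 (EXEC): [MAIN] PC=2: DEC 4 -> ACC=12 [depth=0]
Event 16 (EXEC): [MAIN] PC=3: INC 5 -> ACC=17 [depth=0]
Event 17 (EXEC): [MAIN] PC=4: HALT [depth=0]
Max depth observed: 2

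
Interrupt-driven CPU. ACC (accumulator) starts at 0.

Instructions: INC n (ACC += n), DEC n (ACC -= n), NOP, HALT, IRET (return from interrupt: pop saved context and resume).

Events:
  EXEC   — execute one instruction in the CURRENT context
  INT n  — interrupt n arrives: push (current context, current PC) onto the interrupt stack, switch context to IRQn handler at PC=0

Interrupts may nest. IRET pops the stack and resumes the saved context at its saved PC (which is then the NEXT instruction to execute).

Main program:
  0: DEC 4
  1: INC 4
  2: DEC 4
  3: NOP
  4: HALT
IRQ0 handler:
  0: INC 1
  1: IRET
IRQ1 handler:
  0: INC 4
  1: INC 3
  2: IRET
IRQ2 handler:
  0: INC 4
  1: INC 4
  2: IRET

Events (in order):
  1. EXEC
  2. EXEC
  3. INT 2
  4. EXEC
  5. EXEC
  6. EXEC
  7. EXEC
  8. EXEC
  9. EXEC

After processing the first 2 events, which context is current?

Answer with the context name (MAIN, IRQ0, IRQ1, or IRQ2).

Answer: MAIN

Derivation:
Event 1 (EXEC): [MAIN] PC=0: DEC 4 -> ACC=-4
Event 2 (EXEC): [MAIN] PC=1: INC 4 -> ACC=0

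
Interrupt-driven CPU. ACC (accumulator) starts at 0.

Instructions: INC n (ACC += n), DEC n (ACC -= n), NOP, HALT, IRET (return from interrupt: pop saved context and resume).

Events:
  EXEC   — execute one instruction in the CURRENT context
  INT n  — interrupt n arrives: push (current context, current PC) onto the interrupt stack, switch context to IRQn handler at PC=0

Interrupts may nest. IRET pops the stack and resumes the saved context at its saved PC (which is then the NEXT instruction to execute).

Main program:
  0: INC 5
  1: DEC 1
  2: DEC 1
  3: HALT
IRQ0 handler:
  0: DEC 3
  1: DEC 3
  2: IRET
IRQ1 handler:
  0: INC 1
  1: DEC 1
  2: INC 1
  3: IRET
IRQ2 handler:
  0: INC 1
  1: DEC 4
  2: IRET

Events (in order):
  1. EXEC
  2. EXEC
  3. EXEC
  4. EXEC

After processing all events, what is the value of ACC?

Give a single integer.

Event 1 (EXEC): [MAIN] PC=0: INC 5 -> ACC=5
Event 2 (EXEC): [MAIN] PC=1: DEC 1 -> ACC=4
Event 3 (EXEC): [MAIN] PC=2: DEC 1 -> ACC=3
Event 4 (EXEC): [MAIN] PC=3: HALT

Answer: 3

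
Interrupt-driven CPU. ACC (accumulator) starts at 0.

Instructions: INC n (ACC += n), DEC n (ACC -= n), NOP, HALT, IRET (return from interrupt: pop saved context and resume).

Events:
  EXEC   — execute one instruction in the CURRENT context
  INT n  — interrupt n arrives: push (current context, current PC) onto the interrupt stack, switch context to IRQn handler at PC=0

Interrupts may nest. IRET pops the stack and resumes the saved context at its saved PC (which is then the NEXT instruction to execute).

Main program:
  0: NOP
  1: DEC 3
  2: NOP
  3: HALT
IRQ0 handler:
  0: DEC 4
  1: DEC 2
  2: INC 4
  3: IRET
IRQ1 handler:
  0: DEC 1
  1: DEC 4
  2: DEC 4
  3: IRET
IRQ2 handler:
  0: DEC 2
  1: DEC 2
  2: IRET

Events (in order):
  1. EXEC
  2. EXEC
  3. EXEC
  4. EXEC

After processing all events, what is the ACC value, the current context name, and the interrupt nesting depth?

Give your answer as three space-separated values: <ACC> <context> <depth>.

Answer: -3 MAIN 0

Derivation:
Event 1 (EXEC): [MAIN] PC=0: NOP
Event 2 (EXEC): [MAIN] PC=1: DEC 3 -> ACC=-3
Event 3 (EXEC): [MAIN] PC=2: NOP
Event 4 (EXEC): [MAIN] PC=3: HALT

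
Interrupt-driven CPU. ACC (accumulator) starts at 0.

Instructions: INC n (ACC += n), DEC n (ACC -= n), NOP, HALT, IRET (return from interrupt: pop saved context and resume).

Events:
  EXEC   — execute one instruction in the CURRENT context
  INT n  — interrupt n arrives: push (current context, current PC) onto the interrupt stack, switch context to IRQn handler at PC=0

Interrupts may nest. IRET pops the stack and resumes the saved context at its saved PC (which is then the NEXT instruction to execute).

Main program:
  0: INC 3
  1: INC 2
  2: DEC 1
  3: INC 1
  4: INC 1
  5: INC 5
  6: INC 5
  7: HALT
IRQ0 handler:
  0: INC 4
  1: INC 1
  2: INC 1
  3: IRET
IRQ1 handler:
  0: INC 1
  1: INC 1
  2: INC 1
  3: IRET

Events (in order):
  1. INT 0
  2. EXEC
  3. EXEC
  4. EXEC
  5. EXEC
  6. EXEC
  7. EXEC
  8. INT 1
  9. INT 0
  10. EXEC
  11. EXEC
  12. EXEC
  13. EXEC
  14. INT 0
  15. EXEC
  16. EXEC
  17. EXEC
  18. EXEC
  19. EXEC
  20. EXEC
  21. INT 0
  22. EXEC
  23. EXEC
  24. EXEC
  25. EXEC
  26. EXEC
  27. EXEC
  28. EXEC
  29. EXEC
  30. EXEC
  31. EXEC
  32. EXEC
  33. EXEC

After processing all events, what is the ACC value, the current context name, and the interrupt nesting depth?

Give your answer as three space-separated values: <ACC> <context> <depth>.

Event 1 (INT 0): INT 0 arrives: push (MAIN, PC=0), enter IRQ0 at PC=0 (depth now 1)
Event 2 (EXEC): [IRQ0] PC=0: INC 4 -> ACC=4
Event 3 (EXEC): [IRQ0] PC=1: INC 1 -> ACC=5
Event 4 (EXEC): [IRQ0] PC=2: INC 1 -> ACC=6
Event 5 (EXEC): [IRQ0] PC=3: IRET -> resume MAIN at PC=0 (depth now 0)
Event 6 (EXEC): [MAIN] PC=0: INC 3 -> ACC=9
Event 7 (EXEC): [MAIN] PC=1: INC 2 -> ACC=11
Event 8 (INT 1): INT 1 arrives: push (MAIN, PC=2), enter IRQ1 at PC=0 (depth now 1)
Event 9 (INT 0): INT 0 arrives: push (IRQ1, PC=0), enter IRQ0 at PC=0 (depth now 2)
Event 10 (EXEC): [IRQ0] PC=0: INC 4 -> ACC=15
Event 11 (EXEC): [IRQ0] PC=1: INC 1 -> ACC=16
Event 12 (EXEC): [IRQ0] PC=2: INC 1 -> ACC=17
Event 13 (EXEC): [IRQ0] PC=3: IRET -> resume IRQ1 at PC=0 (depth now 1)
Event 14 (INT 0): INT 0 arrives: push (IRQ1, PC=0), enter IRQ0 at PC=0 (depth now 2)
Event 15 (EXEC): [IRQ0] PC=0: INC 4 -> ACC=21
Event 16 (EXEC): [IRQ0] PC=1: INC 1 -> ACC=22
Event 17 (EXEC): [IRQ0] PC=2: INC 1 -> ACC=23
Event 18 (EXEC): [IRQ0] PC=3: IRET -> resume IRQ1 at PC=0 (depth now 1)
Event 19 (EXEC): [IRQ1] PC=0: INC 1 -> ACC=24
Event 20 (EXEC): [IRQ1] PC=1: INC 1 -> ACC=25
Event 21 (INT 0): INT 0 arrives: push (IRQ1, PC=2), enter IRQ0 at PC=0 (depth now 2)
Event 22 (EXEC): [IRQ0] PC=0: INC 4 -> ACC=29
Event 23 (EXEC): [IRQ0] PC=1: INC 1 -> ACC=30
Event 24 (EXEC): [IRQ0] PC=2: INC 1 -> ACC=31
Event 25 (EXEC): [IRQ0] PC=3: IRET -> resume IRQ1 at PC=2 (depth now 1)
Event 26 (EXEC): [IRQ1] PC=2: INC 1 -> ACC=32
Event 27 (EXEC): [IRQ1] PC=3: IRET -> resume MAIN at PC=2 (depth now 0)
Event 28 (EXEC): [MAIN] PC=2: DEC 1 -> ACC=31
Event 29 (EXEC): [MAIN] PC=3: INC 1 -> ACC=32
Event 30 (EXEC): [MAIN] PC=4: INC 1 -> ACC=33
Event 31 (EXEC): [MAIN] PC=5: INC 5 -> ACC=38
Event 32 (EXEC): [MAIN] PC=6: INC 5 -> ACC=43
Event 33 (EXEC): [MAIN] PC=7: HALT

Answer: 43 MAIN 0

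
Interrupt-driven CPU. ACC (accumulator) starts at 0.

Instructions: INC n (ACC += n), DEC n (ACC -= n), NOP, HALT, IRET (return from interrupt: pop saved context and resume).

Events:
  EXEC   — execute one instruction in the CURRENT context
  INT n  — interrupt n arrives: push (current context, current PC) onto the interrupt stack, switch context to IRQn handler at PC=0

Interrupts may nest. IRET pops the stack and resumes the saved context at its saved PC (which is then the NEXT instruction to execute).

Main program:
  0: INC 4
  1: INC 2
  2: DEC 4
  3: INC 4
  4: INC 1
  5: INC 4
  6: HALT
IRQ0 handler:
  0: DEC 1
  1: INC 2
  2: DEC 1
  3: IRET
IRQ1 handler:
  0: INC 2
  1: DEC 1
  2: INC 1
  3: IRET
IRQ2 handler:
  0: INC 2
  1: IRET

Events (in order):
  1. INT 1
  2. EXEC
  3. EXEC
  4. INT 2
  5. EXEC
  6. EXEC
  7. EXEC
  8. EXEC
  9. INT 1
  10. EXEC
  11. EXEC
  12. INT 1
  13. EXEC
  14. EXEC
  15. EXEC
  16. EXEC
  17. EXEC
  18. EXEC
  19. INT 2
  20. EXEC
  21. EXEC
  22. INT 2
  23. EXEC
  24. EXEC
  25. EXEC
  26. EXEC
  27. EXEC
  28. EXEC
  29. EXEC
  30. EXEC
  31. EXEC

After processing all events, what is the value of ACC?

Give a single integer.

Answer: 23

Derivation:
Event 1 (INT 1): INT 1 arrives: push (MAIN, PC=0), enter IRQ1 at PC=0 (depth now 1)
Event 2 (EXEC): [IRQ1] PC=0: INC 2 -> ACC=2
Event 3 (EXEC): [IRQ1] PC=1: DEC 1 -> ACC=1
Event 4 (INT 2): INT 2 arrives: push (IRQ1, PC=2), enter IRQ2 at PC=0 (depth now 2)
Event 5 (EXEC): [IRQ2] PC=0: INC 2 -> ACC=3
Event 6 (EXEC): [IRQ2] PC=1: IRET -> resume IRQ1 at PC=2 (depth now 1)
Event 7 (EXEC): [IRQ1] PC=2: INC 1 -> ACC=4
Event 8 (EXEC): [IRQ1] PC=3: IRET -> resume MAIN at PC=0 (depth now 0)
Event 9 (INT 1): INT 1 arrives: push (MAIN, PC=0), enter IRQ1 at PC=0 (depth now 1)
Event 10 (EXEC): [IRQ1] PC=0: INC 2 -> ACC=6
Event 11 (EXEC): [IRQ1] PC=1: DEC 1 -> ACC=5
Event 12 (INT 1): INT 1 arrives: push (IRQ1, PC=2), enter IRQ1 at PC=0 (depth now 2)
Event 13 (EXEC): [IRQ1] PC=0: INC 2 -> ACC=7
Event 14 (EXEC): [IRQ1] PC=1: DEC 1 -> ACC=6
Event 15 (EXEC): [IRQ1] PC=2: INC 1 -> ACC=7
Event 16 (EXEC): [IRQ1] PC=3: IRET -> resume IRQ1 at PC=2 (depth now 1)
Event 17 (EXEC): [IRQ1] PC=2: INC 1 -> ACC=8
Event 18 (EXEC): [IRQ1] PC=3: IRET -> resume MAIN at PC=0 (depth now 0)
Event 19 (INT 2): INT 2 arrives: push (MAIN, PC=0), enter IRQ2 at PC=0 (depth now 1)
Event 20 (EXEC): [IRQ2] PC=0: INC 2 -> ACC=10
Event 21 (EXEC): [IRQ2] PC=1: IRET -> resume MAIN at PC=0 (depth now 0)
Event 22 (INT 2): INT 2 arrives: push (MAIN, PC=0), enter IRQ2 at PC=0 (depth now 1)
Event 23 (EXEC): [IRQ2] PC=0: INC 2 -> ACC=12
Event 24 (EXEC): [IRQ2] PC=1: IRET -> resume MAIN at PC=0 (depth now 0)
Event 25 (EXEC): [MAIN] PC=0: INC 4 -> ACC=16
Event 26 (EXEC): [MAIN] PC=1: INC 2 -> ACC=18
Event 27 (EXEC): [MAIN] PC=2: DEC 4 -> ACC=14
Event 28 (EXEC): [MAIN] PC=3: INC 4 -> ACC=18
Event 29 (EXEC): [MAIN] PC=4: INC 1 -> ACC=19
Event 30 (EXEC): [MAIN] PC=5: INC 4 -> ACC=23
Event 31 (EXEC): [MAIN] PC=6: HALT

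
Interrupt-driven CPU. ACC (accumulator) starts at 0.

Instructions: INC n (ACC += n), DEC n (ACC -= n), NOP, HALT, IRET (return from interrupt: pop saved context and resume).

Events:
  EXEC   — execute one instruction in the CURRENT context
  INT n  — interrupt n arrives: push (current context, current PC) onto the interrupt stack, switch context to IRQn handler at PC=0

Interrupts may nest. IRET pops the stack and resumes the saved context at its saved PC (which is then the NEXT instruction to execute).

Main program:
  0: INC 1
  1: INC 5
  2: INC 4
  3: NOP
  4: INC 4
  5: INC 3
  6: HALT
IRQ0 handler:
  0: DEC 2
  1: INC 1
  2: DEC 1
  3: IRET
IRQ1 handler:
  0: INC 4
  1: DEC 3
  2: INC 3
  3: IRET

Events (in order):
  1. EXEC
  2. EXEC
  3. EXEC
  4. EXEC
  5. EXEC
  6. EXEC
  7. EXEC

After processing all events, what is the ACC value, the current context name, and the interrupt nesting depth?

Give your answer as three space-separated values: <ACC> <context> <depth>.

Answer: 17 MAIN 0

Derivation:
Event 1 (EXEC): [MAIN] PC=0: INC 1 -> ACC=1
Event 2 (EXEC): [MAIN] PC=1: INC 5 -> ACC=6
Event 3 (EXEC): [MAIN] PC=2: INC 4 -> ACC=10
Event 4 (EXEC): [MAIN] PC=3: NOP
Event 5 (EXEC): [MAIN] PC=4: INC 4 -> ACC=14
Event 6 (EXEC): [MAIN] PC=5: INC 3 -> ACC=17
Event 7 (EXEC): [MAIN] PC=6: HALT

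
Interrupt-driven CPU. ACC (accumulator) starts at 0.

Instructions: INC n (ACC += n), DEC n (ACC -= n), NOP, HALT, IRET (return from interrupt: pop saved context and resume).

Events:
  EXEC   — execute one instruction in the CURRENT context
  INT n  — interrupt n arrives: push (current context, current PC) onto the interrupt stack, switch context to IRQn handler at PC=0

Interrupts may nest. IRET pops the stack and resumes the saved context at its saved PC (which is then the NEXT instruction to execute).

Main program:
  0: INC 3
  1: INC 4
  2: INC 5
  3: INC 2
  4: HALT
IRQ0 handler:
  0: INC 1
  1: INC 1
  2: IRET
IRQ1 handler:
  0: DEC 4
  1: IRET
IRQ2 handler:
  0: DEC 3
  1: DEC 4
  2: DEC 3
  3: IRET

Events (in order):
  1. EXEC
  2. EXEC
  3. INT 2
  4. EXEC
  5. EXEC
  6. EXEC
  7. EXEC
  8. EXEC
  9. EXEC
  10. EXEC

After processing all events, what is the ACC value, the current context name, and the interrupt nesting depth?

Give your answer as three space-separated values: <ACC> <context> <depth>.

Answer: 4 MAIN 0

Derivation:
Event 1 (EXEC): [MAIN] PC=0: INC 3 -> ACC=3
Event 2 (EXEC): [MAIN] PC=1: INC 4 -> ACC=7
Event 3 (INT 2): INT 2 arrives: push (MAIN, PC=2), enter IRQ2 at PC=0 (depth now 1)
Event 4 (EXEC): [IRQ2] PC=0: DEC 3 -> ACC=4
Event 5 (EXEC): [IRQ2] PC=1: DEC 4 -> ACC=0
Event 6 (EXEC): [IRQ2] PC=2: DEC 3 -> ACC=-3
Event 7 (EXEC): [IRQ2] PC=3: IRET -> resume MAIN at PC=2 (depth now 0)
Event 8 (EXEC): [MAIN] PC=2: INC 5 -> ACC=2
Event 9 (EXEC): [MAIN] PC=3: INC 2 -> ACC=4
Event 10 (EXEC): [MAIN] PC=4: HALT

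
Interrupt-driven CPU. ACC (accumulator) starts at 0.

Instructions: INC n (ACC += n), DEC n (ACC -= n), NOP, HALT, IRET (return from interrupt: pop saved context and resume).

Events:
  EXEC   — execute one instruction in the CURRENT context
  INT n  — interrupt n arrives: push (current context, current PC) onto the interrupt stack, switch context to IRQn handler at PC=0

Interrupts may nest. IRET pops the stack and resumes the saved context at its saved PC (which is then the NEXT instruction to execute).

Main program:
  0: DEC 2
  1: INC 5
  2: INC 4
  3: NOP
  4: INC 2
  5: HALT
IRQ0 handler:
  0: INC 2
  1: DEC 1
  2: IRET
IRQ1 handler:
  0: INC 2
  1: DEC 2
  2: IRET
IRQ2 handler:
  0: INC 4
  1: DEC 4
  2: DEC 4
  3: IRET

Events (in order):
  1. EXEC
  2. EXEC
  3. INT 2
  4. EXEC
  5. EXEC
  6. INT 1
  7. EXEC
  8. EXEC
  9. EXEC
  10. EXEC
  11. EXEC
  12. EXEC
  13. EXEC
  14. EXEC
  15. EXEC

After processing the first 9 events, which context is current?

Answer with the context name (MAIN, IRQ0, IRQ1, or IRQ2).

Answer: IRQ2

Derivation:
Event 1 (EXEC): [MAIN] PC=0: DEC 2 -> ACC=-2
Event 2 (EXEC): [MAIN] PC=1: INC 5 -> ACC=3
Event 3 (INT 2): INT 2 arrives: push (MAIN, PC=2), enter IRQ2 at PC=0 (depth now 1)
Event 4 (EXEC): [IRQ2] PC=0: INC 4 -> ACC=7
Event 5 (EXEC): [IRQ2] PC=1: DEC 4 -> ACC=3
Event 6 (INT 1): INT 1 arrives: push (IRQ2, PC=2), enter IRQ1 at PC=0 (depth now 2)
Event 7 (EXEC): [IRQ1] PC=0: INC 2 -> ACC=5
Event 8 (EXEC): [IRQ1] PC=1: DEC 2 -> ACC=3
Event 9 (EXEC): [IRQ1] PC=2: IRET -> resume IRQ2 at PC=2 (depth now 1)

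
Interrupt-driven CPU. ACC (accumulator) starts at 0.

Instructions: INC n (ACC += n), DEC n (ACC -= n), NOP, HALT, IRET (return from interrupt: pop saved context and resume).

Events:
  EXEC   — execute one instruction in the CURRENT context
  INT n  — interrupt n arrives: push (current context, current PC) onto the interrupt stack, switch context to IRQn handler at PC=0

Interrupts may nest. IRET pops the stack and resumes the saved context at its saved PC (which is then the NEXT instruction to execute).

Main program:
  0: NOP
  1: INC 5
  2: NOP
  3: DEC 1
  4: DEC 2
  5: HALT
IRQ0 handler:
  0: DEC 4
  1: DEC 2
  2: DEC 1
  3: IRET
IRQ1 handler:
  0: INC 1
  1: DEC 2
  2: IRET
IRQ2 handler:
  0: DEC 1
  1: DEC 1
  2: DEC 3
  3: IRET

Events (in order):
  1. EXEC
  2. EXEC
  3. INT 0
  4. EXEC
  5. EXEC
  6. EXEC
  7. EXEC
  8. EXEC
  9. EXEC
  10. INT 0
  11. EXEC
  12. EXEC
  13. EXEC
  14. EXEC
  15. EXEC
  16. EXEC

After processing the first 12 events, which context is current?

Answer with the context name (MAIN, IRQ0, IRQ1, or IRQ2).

Answer: IRQ0

Derivation:
Event 1 (EXEC): [MAIN] PC=0: NOP
Event 2 (EXEC): [MAIN] PC=1: INC 5 -> ACC=5
Event 3 (INT 0): INT 0 arrives: push (MAIN, PC=2), enter IRQ0 at PC=0 (depth now 1)
Event 4 (EXEC): [IRQ0] PC=0: DEC 4 -> ACC=1
Event 5 (EXEC): [IRQ0] PC=1: DEC 2 -> ACC=-1
Event 6 (EXEC): [IRQ0] PC=2: DEC 1 -> ACC=-2
Event 7 (EXEC): [IRQ0] PC=3: IRET -> resume MAIN at PC=2 (depth now 0)
Event 8 (EXEC): [MAIN] PC=2: NOP
Event 9 (EXEC): [MAIN] PC=3: DEC 1 -> ACC=-3
Event 10 (INT 0): INT 0 arrives: push (MAIN, PC=4), enter IRQ0 at PC=0 (depth now 1)
Event 11 (EXEC): [IRQ0] PC=0: DEC 4 -> ACC=-7
Event 12 (EXEC): [IRQ0] PC=1: DEC 2 -> ACC=-9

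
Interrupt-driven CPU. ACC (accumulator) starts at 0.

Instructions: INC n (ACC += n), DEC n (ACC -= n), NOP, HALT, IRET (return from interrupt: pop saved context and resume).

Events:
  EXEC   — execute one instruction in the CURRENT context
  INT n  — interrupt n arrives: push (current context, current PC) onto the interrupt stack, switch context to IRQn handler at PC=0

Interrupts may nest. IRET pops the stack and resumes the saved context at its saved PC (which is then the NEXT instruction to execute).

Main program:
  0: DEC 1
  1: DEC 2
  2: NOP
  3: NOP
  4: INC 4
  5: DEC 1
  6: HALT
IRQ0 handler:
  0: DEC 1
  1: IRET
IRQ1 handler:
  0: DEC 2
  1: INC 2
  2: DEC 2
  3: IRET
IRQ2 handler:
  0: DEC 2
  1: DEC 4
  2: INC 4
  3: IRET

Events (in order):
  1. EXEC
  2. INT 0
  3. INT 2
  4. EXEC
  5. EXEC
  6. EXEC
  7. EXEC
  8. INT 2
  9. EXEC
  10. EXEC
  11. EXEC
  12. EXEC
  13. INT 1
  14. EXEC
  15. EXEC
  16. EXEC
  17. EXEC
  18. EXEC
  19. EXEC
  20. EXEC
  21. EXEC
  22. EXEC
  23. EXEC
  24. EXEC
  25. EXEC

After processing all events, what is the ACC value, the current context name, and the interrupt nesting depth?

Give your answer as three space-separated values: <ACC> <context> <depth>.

Answer: -7 MAIN 0

Derivation:
Event 1 (EXEC): [MAIN] PC=0: DEC 1 -> ACC=-1
Event 2 (INT 0): INT 0 arrives: push (MAIN, PC=1), enter IRQ0 at PC=0 (depth now 1)
Event 3 (INT 2): INT 2 arrives: push (IRQ0, PC=0), enter IRQ2 at PC=0 (depth now 2)
Event 4 (EXEC): [IRQ2] PC=0: DEC 2 -> ACC=-3
Event 5 (EXEC): [IRQ2] PC=1: DEC 4 -> ACC=-7
Event 6 (EXEC): [IRQ2] PC=2: INC 4 -> ACC=-3
Event 7 (EXEC): [IRQ2] PC=3: IRET -> resume IRQ0 at PC=0 (depth now 1)
Event 8 (INT 2): INT 2 arrives: push (IRQ0, PC=0), enter IRQ2 at PC=0 (depth now 2)
Event 9 (EXEC): [IRQ2] PC=0: DEC 2 -> ACC=-5
Event 10 (EXEC): [IRQ2] PC=1: DEC 4 -> ACC=-9
Event 11 (EXEC): [IRQ2] PC=2: INC 4 -> ACC=-5
Event 12 (EXEC): [IRQ2] PC=3: IRET -> resume IRQ0 at PC=0 (depth now 1)
Event 13 (INT 1): INT 1 arrives: push (IRQ0, PC=0), enter IRQ1 at PC=0 (depth now 2)
Event 14 (EXEC): [IRQ1] PC=0: DEC 2 -> ACC=-7
Event 15 (EXEC): [IRQ1] PC=1: INC 2 -> ACC=-5
Event 16 (EXEC): [IRQ1] PC=2: DEC 2 -> ACC=-7
Event 17 (EXEC): [IRQ1] PC=3: IRET -> resume IRQ0 at PC=0 (depth now 1)
Event 18 (EXEC): [IRQ0] PC=0: DEC 1 -> ACC=-8
Event 19 (EXEC): [IRQ0] PC=1: IRET -> resume MAIN at PC=1 (depth now 0)
Event 20 (EXEC): [MAIN] PC=1: DEC 2 -> ACC=-10
Event 21 (EXEC): [MAIN] PC=2: NOP
Event 22 (EXEC): [MAIN] PC=3: NOP
Event 23 (EXEC): [MAIN] PC=4: INC 4 -> ACC=-6
Event 24 (EXEC): [MAIN] PC=5: DEC 1 -> ACC=-7
Event 25 (EXEC): [MAIN] PC=6: HALT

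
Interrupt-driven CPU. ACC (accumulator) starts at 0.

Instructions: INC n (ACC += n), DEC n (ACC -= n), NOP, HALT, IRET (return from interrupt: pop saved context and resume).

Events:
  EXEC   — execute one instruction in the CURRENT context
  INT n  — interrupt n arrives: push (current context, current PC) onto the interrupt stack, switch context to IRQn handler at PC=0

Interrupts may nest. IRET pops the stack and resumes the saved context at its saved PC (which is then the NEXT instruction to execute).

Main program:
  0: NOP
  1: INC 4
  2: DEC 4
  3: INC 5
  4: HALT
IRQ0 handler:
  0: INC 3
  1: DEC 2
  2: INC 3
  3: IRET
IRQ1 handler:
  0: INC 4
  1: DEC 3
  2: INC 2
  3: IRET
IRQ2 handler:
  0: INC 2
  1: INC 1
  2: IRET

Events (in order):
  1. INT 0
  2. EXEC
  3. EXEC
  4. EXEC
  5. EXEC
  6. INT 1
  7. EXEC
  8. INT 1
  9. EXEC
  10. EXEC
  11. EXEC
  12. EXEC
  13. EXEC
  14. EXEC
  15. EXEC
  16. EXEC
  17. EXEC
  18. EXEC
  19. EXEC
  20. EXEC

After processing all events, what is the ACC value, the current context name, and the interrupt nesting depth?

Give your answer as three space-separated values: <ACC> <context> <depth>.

Answer: 15 MAIN 0

Derivation:
Event 1 (INT 0): INT 0 arrives: push (MAIN, PC=0), enter IRQ0 at PC=0 (depth now 1)
Event 2 (EXEC): [IRQ0] PC=0: INC 3 -> ACC=3
Event 3 (EXEC): [IRQ0] PC=1: DEC 2 -> ACC=1
Event 4 (EXEC): [IRQ0] PC=2: INC 3 -> ACC=4
Event 5 (EXEC): [IRQ0] PC=3: IRET -> resume MAIN at PC=0 (depth now 0)
Event 6 (INT 1): INT 1 arrives: push (MAIN, PC=0), enter IRQ1 at PC=0 (depth now 1)
Event 7 (EXEC): [IRQ1] PC=0: INC 4 -> ACC=8
Event 8 (INT 1): INT 1 arrives: push (IRQ1, PC=1), enter IRQ1 at PC=0 (depth now 2)
Event 9 (EXEC): [IRQ1] PC=0: INC 4 -> ACC=12
Event 10 (EXEC): [IRQ1] PC=1: DEC 3 -> ACC=9
Event 11 (EXEC): [IRQ1] PC=2: INC 2 -> ACC=11
Event 12 (EXEC): [IRQ1] PC=3: IRET -> resume IRQ1 at PC=1 (depth now 1)
Event 13 (EXEC): [IRQ1] PC=1: DEC 3 -> ACC=8
Event 14 (EXEC): [IRQ1] PC=2: INC 2 -> ACC=10
Event 15 (EXEC): [IRQ1] PC=3: IRET -> resume MAIN at PC=0 (depth now 0)
Event 16 (EXEC): [MAIN] PC=0: NOP
Event 17 (EXEC): [MAIN] PC=1: INC 4 -> ACC=14
Event 18 (EXEC): [MAIN] PC=2: DEC 4 -> ACC=10
Event 19 (EXEC): [MAIN] PC=3: INC 5 -> ACC=15
Event 20 (EXEC): [MAIN] PC=4: HALT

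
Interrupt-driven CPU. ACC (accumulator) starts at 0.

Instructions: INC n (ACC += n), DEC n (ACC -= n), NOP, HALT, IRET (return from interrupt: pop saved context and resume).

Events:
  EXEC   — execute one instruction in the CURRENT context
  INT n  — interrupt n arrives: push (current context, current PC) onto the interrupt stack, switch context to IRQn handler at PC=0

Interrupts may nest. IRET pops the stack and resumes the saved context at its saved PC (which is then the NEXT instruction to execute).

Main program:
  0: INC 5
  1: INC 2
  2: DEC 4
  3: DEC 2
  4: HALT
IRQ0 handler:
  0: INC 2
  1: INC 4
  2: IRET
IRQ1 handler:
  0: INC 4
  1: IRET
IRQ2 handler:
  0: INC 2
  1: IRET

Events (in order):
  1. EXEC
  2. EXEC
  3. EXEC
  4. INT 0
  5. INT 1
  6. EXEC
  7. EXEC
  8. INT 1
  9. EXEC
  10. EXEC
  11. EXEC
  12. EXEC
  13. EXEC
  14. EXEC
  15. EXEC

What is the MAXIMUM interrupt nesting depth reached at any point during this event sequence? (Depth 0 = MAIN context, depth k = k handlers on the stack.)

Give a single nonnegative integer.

Answer: 2

Derivation:
Event 1 (EXEC): [MAIN] PC=0: INC 5 -> ACC=5 [depth=0]
Event 2 (EXEC): [MAIN] PC=1: INC 2 -> ACC=7 [depth=0]
Event 3 (EXEC): [MAIN] PC=2: DEC 4 -> ACC=3 [depth=0]
Event 4 (INT 0): INT 0 arrives: push (MAIN, PC=3), enter IRQ0 at PC=0 (depth now 1) [depth=1]
Event 5 (INT 1): INT 1 arrives: push (IRQ0, PC=0), enter IRQ1 at PC=0 (depth now 2) [depth=2]
Event 6 (EXEC): [IRQ1] PC=0: INC 4 -> ACC=7 [depth=2]
Event 7 (EXEC): [IRQ1] PC=1: IRET -> resume IRQ0 at PC=0 (depth now 1) [depth=1]
Event 8 (INT 1): INT 1 arrives: push (IRQ0, PC=0), enter IRQ1 at PC=0 (depth now 2) [depth=2]
Event 9 (EXEC): [IRQ1] PC=0: INC 4 -> ACC=11 [depth=2]
Event 10 (EXEC): [IRQ1] PC=1: IRET -> resume IRQ0 at PC=0 (depth now 1) [depth=1]
Event 11 (EXEC): [IRQ0] PC=0: INC 2 -> ACC=13 [depth=1]
Event 12 (EXEC): [IRQ0] PC=1: INC 4 -> ACC=17 [depth=1]
Event 13 (EXEC): [IRQ0] PC=2: IRET -> resume MAIN at PC=3 (depth now 0) [depth=0]
Event 14 (EXEC): [MAIN] PC=3: DEC 2 -> ACC=15 [depth=0]
Event 15 (EXEC): [MAIN] PC=4: HALT [depth=0]
Max depth observed: 2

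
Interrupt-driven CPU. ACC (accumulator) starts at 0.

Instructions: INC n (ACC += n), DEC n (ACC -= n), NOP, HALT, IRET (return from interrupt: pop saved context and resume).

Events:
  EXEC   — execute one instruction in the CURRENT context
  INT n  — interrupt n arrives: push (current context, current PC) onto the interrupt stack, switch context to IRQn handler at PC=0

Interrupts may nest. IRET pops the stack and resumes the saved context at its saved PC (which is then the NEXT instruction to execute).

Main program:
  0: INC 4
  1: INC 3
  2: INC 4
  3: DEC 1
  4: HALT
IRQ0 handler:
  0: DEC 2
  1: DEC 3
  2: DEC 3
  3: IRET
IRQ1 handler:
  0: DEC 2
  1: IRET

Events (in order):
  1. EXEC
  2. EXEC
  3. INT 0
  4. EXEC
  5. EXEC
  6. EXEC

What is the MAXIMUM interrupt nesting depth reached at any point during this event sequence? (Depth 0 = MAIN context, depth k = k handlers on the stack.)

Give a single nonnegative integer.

Event 1 (EXEC): [MAIN] PC=0: INC 4 -> ACC=4 [depth=0]
Event 2 (EXEC): [MAIN] PC=1: INC 3 -> ACC=7 [depth=0]
Event 3 (INT 0): INT 0 arrives: push (MAIN, PC=2), enter IRQ0 at PC=0 (depth now 1) [depth=1]
Event 4 (EXEC): [IRQ0] PC=0: DEC 2 -> ACC=5 [depth=1]
Event 5 (EXEC): [IRQ0] PC=1: DEC 3 -> ACC=2 [depth=1]
Event 6 (EXEC): [IRQ0] PC=2: DEC 3 -> ACC=-1 [depth=1]
Max depth observed: 1

Answer: 1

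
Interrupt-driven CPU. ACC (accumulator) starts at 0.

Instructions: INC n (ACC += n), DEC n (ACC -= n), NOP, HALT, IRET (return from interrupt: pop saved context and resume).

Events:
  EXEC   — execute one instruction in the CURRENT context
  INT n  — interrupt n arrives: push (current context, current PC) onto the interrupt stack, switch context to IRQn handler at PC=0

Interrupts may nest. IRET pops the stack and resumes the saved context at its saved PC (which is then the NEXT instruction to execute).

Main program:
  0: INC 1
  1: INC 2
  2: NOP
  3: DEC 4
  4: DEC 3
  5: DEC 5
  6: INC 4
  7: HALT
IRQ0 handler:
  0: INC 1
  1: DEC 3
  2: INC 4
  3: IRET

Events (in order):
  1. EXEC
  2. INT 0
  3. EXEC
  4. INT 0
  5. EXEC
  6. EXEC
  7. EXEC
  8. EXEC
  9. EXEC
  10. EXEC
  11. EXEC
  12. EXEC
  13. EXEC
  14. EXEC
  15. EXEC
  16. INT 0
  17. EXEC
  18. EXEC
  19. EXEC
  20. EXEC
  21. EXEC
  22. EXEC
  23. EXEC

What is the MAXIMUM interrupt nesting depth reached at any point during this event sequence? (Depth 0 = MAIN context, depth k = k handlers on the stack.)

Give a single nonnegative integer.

Answer: 2

Derivation:
Event 1 (EXEC): [MAIN] PC=0: INC 1 -> ACC=1 [depth=0]
Event 2 (INT 0): INT 0 arrives: push (MAIN, PC=1), enter IRQ0 at PC=0 (depth now 1) [depth=1]
Event 3 (EXEC): [IRQ0] PC=0: INC 1 -> ACC=2 [depth=1]
Event 4 (INT 0): INT 0 arrives: push (IRQ0, PC=1), enter IRQ0 at PC=0 (depth now 2) [depth=2]
Event 5 (EXEC): [IRQ0] PC=0: INC 1 -> ACC=3 [depth=2]
Event 6 (EXEC): [IRQ0] PC=1: DEC 3 -> ACC=0 [depth=2]
Event 7 (EXEC): [IRQ0] PC=2: INC 4 -> ACC=4 [depth=2]
Event 8 (EXEC): [IRQ0] PC=3: IRET -> resume IRQ0 at PC=1 (depth now 1) [depth=1]
Event 9 (EXEC): [IRQ0] PC=1: DEC 3 -> ACC=1 [depth=1]
Event 10 (EXEC): [IRQ0] PC=2: INC 4 -> ACC=5 [depth=1]
Event 11 (EXEC): [IRQ0] PC=3: IRET -> resume MAIN at PC=1 (depth now 0) [depth=0]
Event 12 (EXEC): [MAIN] PC=1: INC 2 -> ACC=7 [depth=0]
Event 13 (EXEC): [MAIN] PC=2: NOP [depth=0]
Event 14 (EXEC): [MAIN] PC=3: DEC 4 -> ACC=3 [depth=0]
Event 15 (EXEC): [MAIN] PC=4: DEC 3 -> ACC=0 [depth=0]
Event 16 (INT 0): INT 0 arrives: push (MAIN, PC=5), enter IRQ0 at PC=0 (depth now 1) [depth=1]
Event 17 (EXEC): [IRQ0] PC=0: INC 1 -> ACC=1 [depth=1]
Event 18 (EXEC): [IRQ0] PC=1: DEC 3 -> ACC=-2 [depth=1]
Event 19 (EXEC): [IRQ0] PC=2: INC 4 -> ACC=2 [depth=1]
Event 20 (EXEC): [IRQ0] PC=3: IRET -> resume MAIN at PC=5 (depth now 0) [depth=0]
Event 21 (EXEC): [MAIN] PC=5: DEC 5 -> ACC=-3 [depth=0]
Event 22 (EXEC): [MAIN] PC=6: INC 4 -> ACC=1 [depth=0]
Event 23 (EXEC): [MAIN] PC=7: HALT [depth=0]
Max depth observed: 2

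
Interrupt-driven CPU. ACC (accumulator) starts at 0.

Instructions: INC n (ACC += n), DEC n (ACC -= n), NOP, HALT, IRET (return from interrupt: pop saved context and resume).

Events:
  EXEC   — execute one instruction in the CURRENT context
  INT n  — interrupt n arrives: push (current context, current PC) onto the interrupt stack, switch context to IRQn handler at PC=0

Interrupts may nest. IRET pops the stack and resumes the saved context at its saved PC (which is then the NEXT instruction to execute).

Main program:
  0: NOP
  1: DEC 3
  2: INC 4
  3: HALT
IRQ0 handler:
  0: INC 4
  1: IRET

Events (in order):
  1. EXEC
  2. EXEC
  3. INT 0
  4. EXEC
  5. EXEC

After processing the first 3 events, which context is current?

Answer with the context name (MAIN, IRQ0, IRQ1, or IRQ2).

Event 1 (EXEC): [MAIN] PC=0: NOP
Event 2 (EXEC): [MAIN] PC=1: DEC 3 -> ACC=-3
Event 3 (INT 0): INT 0 arrives: push (MAIN, PC=2), enter IRQ0 at PC=0 (depth now 1)

Answer: IRQ0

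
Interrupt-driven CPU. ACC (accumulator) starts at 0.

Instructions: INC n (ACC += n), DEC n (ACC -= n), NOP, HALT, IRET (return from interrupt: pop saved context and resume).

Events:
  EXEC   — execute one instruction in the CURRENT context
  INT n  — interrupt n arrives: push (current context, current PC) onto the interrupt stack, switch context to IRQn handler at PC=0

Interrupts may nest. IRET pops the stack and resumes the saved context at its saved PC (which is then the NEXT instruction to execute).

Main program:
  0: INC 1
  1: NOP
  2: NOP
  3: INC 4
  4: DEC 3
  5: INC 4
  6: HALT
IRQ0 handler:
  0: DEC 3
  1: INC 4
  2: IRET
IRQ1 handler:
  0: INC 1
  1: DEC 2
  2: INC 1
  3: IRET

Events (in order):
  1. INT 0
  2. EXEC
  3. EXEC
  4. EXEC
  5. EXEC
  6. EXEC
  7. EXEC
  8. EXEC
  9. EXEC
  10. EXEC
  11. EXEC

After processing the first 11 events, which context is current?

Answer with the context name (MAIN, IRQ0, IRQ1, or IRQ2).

Answer: MAIN

Derivation:
Event 1 (INT 0): INT 0 arrives: push (MAIN, PC=0), enter IRQ0 at PC=0 (depth now 1)
Event 2 (EXEC): [IRQ0] PC=0: DEC 3 -> ACC=-3
Event 3 (EXEC): [IRQ0] PC=1: INC 4 -> ACC=1
Event 4 (EXEC): [IRQ0] PC=2: IRET -> resume MAIN at PC=0 (depth now 0)
Event 5 (EXEC): [MAIN] PC=0: INC 1 -> ACC=2
Event 6 (EXEC): [MAIN] PC=1: NOP
Event 7 (EXEC): [MAIN] PC=2: NOP
Event 8 (EXEC): [MAIN] PC=3: INC 4 -> ACC=6
Event 9 (EXEC): [MAIN] PC=4: DEC 3 -> ACC=3
Event 10 (EXEC): [MAIN] PC=5: INC 4 -> ACC=7
Event 11 (EXEC): [MAIN] PC=6: HALT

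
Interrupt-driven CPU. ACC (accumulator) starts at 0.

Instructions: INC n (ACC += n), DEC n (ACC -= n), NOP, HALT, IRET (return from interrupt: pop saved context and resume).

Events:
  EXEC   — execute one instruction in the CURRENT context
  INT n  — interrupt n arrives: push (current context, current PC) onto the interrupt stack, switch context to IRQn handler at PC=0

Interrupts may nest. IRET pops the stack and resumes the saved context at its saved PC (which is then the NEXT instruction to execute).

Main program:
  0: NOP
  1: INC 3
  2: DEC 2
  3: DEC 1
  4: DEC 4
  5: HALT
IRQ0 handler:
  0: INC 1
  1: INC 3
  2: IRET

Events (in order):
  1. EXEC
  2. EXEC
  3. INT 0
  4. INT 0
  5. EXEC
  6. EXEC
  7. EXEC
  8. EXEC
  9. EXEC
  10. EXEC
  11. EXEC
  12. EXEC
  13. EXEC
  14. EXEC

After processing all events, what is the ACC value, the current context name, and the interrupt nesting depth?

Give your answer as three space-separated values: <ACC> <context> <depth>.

Event 1 (EXEC): [MAIN] PC=0: NOP
Event 2 (EXEC): [MAIN] PC=1: INC 3 -> ACC=3
Event 3 (INT 0): INT 0 arrives: push (MAIN, PC=2), enter IRQ0 at PC=0 (depth now 1)
Event 4 (INT 0): INT 0 arrives: push (IRQ0, PC=0), enter IRQ0 at PC=0 (depth now 2)
Event 5 (EXEC): [IRQ0] PC=0: INC 1 -> ACC=4
Event 6 (EXEC): [IRQ0] PC=1: INC 3 -> ACC=7
Event 7 (EXEC): [IRQ0] PC=2: IRET -> resume IRQ0 at PC=0 (depth now 1)
Event 8 (EXEC): [IRQ0] PC=0: INC 1 -> ACC=8
Event 9 (EXEC): [IRQ0] PC=1: INC 3 -> ACC=11
Event 10 (EXEC): [IRQ0] PC=2: IRET -> resume MAIN at PC=2 (depth now 0)
Event 11 (EXEC): [MAIN] PC=2: DEC 2 -> ACC=9
Event 12 (EXEC): [MAIN] PC=3: DEC 1 -> ACC=8
Event 13 (EXEC): [MAIN] PC=4: DEC 4 -> ACC=4
Event 14 (EXEC): [MAIN] PC=5: HALT

Answer: 4 MAIN 0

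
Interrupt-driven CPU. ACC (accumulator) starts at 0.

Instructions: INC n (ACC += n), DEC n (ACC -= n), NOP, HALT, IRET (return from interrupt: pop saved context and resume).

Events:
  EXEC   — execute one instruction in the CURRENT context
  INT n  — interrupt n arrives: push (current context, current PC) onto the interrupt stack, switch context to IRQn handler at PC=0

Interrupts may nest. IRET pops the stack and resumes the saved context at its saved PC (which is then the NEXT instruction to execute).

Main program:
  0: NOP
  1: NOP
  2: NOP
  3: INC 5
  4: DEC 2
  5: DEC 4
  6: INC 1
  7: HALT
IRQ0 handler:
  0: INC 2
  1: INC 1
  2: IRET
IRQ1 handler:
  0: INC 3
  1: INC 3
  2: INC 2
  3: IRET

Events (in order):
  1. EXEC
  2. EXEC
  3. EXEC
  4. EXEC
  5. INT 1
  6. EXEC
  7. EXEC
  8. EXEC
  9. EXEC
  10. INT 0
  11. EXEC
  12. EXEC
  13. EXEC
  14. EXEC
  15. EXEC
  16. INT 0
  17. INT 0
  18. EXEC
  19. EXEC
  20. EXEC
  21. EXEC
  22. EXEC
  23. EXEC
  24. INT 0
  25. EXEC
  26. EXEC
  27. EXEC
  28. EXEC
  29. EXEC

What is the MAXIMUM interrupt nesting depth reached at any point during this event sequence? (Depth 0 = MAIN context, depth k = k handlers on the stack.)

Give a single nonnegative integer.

Event 1 (EXEC): [MAIN] PC=0: NOP [depth=0]
Event 2 (EXEC): [MAIN] PC=1: NOP [depth=0]
Event 3 (EXEC): [MAIN] PC=2: NOP [depth=0]
Event 4 (EXEC): [MAIN] PC=3: INC 5 -> ACC=5 [depth=0]
Event 5 (INT 1): INT 1 arrives: push (MAIN, PC=4), enter IRQ1 at PC=0 (depth now 1) [depth=1]
Event 6 (EXEC): [IRQ1] PC=0: INC 3 -> ACC=8 [depth=1]
Event 7 (EXEC): [IRQ1] PC=1: INC 3 -> ACC=11 [depth=1]
Event 8 (EXEC): [IRQ1] PC=2: INC 2 -> ACC=13 [depth=1]
Event 9 (EXEC): [IRQ1] PC=3: IRET -> resume MAIN at PC=4 (depth now 0) [depth=0]
Event 10 (INT 0): INT 0 arrives: push (MAIN, PC=4), enter IRQ0 at PC=0 (depth now 1) [depth=1]
Event 11 (EXEC): [IRQ0] PC=0: INC 2 -> ACC=15 [depth=1]
Event 12 (EXEC): [IRQ0] PC=1: INC 1 -> ACC=16 [depth=1]
Event 13 (EXEC): [IRQ0] PC=2: IRET -> resume MAIN at PC=4 (depth now 0) [depth=0]
Event 14 (EXEC): [MAIN] PC=4: DEC 2 -> ACC=14 [depth=0]
Event 15 (EXEC): [MAIN] PC=5: DEC 4 -> ACC=10 [depth=0]
Event 16 (INT 0): INT 0 arrives: push (MAIN, PC=6), enter IRQ0 at PC=0 (depth now 1) [depth=1]
Event 17 (INT 0): INT 0 arrives: push (IRQ0, PC=0), enter IRQ0 at PC=0 (depth now 2) [depth=2]
Event 18 (EXEC): [IRQ0] PC=0: INC 2 -> ACC=12 [depth=2]
Event 19 (EXEC): [IRQ0] PC=1: INC 1 -> ACC=13 [depth=2]
Event 20 (EXEC): [IRQ0] PC=2: IRET -> resume IRQ0 at PC=0 (depth now 1) [depth=1]
Event 21 (EXEC): [IRQ0] PC=0: INC 2 -> ACC=15 [depth=1]
Event 22 (EXEC): [IRQ0] PC=1: INC 1 -> ACC=16 [depth=1]
Event 23 (EXEC): [IRQ0] PC=2: IRET -> resume MAIN at PC=6 (depth now 0) [depth=0]
Event 24 (INT 0): INT 0 arrives: push (MAIN, PC=6), enter IRQ0 at PC=0 (depth now 1) [depth=1]
Event 25 (EXEC): [IRQ0] PC=0: INC 2 -> ACC=18 [depth=1]
Event 26 (EXEC): [IRQ0] PC=1: INC 1 -> ACC=19 [depth=1]
Event 27 (EXEC): [IRQ0] PC=2: IRET -> resume MAIN at PC=6 (depth now 0) [depth=0]
Event 28 (EXEC): [MAIN] PC=6: INC 1 -> ACC=20 [depth=0]
Event 29 (EXEC): [MAIN] PC=7: HALT [depth=0]
Max depth observed: 2

Answer: 2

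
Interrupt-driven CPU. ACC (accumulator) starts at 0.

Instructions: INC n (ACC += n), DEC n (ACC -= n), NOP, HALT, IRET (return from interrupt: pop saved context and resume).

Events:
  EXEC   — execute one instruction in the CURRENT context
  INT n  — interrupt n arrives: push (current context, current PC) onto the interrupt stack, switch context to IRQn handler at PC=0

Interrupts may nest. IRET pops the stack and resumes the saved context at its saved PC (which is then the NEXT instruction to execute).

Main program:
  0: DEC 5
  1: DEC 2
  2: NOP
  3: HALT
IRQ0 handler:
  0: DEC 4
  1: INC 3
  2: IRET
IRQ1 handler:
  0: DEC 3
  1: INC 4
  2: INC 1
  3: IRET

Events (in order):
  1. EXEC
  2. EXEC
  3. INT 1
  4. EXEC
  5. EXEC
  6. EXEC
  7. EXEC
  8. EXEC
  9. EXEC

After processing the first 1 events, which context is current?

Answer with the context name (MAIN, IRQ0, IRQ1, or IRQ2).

Answer: MAIN

Derivation:
Event 1 (EXEC): [MAIN] PC=0: DEC 5 -> ACC=-5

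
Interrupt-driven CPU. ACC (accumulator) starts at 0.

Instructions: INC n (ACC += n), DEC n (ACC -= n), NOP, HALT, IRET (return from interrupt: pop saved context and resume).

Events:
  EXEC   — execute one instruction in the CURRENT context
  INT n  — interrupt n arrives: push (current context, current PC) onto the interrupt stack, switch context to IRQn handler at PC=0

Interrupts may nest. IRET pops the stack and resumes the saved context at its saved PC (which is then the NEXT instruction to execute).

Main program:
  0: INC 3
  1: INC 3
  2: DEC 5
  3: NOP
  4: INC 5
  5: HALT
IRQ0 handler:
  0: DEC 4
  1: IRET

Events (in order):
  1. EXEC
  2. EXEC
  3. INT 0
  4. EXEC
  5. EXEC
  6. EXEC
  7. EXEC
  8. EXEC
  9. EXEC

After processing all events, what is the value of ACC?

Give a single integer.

Event 1 (EXEC): [MAIN] PC=0: INC 3 -> ACC=3
Event 2 (EXEC): [MAIN] PC=1: INC 3 -> ACC=6
Event 3 (INT 0): INT 0 arrives: push (MAIN, PC=2), enter IRQ0 at PC=0 (depth now 1)
Event 4 (EXEC): [IRQ0] PC=0: DEC 4 -> ACC=2
Event 5 (EXEC): [IRQ0] PC=1: IRET -> resume MAIN at PC=2 (depth now 0)
Event 6 (EXEC): [MAIN] PC=2: DEC 5 -> ACC=-3
Event 7 (EXEC): [MAIN] PC=3: NOP
Event 8 (EXEC): [MAIN] PC=4: INC 5 -> ACC=2
Event 9 (EXEC): [MAIN] PC=5: HALT

Answer: 2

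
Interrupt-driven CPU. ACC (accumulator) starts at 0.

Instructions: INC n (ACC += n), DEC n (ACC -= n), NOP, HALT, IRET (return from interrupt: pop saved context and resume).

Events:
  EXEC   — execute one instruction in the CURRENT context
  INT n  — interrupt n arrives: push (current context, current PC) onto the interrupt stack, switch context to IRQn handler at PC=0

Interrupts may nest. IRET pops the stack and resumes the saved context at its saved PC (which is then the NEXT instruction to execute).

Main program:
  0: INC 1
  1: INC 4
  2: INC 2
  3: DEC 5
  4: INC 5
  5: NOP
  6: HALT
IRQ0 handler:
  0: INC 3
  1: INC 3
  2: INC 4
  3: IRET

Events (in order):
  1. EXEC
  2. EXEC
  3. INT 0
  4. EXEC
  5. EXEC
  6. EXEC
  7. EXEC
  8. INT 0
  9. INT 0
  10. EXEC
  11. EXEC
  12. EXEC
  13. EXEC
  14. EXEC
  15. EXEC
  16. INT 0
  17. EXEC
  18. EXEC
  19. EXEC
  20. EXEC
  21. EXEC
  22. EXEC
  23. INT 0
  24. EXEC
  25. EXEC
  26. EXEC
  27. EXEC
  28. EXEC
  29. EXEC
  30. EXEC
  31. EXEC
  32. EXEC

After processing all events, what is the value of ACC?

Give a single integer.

Event 1 (EXEC): [MAIN] PC=0: INC 1 -> ACC=1
Event 2 (EXEC): [MAIN] PC=1: INC 4 -> ACC=5
Event 3 (INT 0): INT 0 arrives: push (MAIN, PC=2), enter IRQ0 at PC=0 (depth now 1)
Event 4 (EXEC): [IRQ0] PC=0: INC 3 -> ACC=8
Event 5 (EXEC): [IRQ0] PC=1: INC 3 -> ACC=11
Event 6 (EXEC): [IRQ0] PC=2: INC 4 -> ACC=15
Event 7 (EXEC): [IRQ0] PC=3: IRET -> resume MAIN at PC=2 (depth now 0)
Event 8 (INT 0): INT 0 arrives: push (MAIN, PC=2), enter IRQ0 at PC=0 (depth now 1)
Event 9 (INT 0): INT 0 arrives: push (IRQ0, PC=0), enter IRQ0 at PC=0 (depth now 2)
Event 10 (EXEC): [IRQ0] PC=0: INC 3 -> ACC=18
Event 11 (EXEC): [IRQ0] PC=1: INC 3 -> ACC=21
Event 12 (EXEC): [IRQ0] PC=2: INC 4 -> ACC=25
Event 13 (EXEC): [IRQ0] PC=3: IRET -> resume IRQ0 at PC=0 (depth now 1)
Event 14 (EXEC): [IRQ0] PC=0: INC 3 -> ACC=28
Event 15 (EXEC): [IRQ0] PC=1: INC 3 -> ACC=31
Event 16 (INT 0): INT 0 arrives: push (IRQ0, PC=2), enter IRQ0 at PC=0 (depth now 2)
Event 17 (EXEC): [IRQ0] PC=0: INC 3 -> ACC=34
Event 18 (EXEC): [IRQ0] PC=1: INC 3 -> ACC=37
Event 19 (EXEC): [IRQ0] PC=2: INC 4 -> ACC=41
Event 20 (EXEC): [IRQ0] PC=3: IRET -> resume IRQ0 at PC=2 (depth now 1)
Event 21 (EXEC): [IRQ0] PC=2: INC 4 -> ACC=45
Event 22 (EXEC): [IRQ0] PC=3: IRET -> resume MAIN at PC=2 (depth now 0)
Event 23 (INT 0): INT 0 arrives: push (MAIN, PC=2), enter IRQ0 at PC=0 (depth now 1)
Event 24 (EXEC): [IRQ0] PC=0: INC 3 -> ACC=48
Event 25 (EXEC): [IRQ0] PC=1: INC 3 -> ACC=51
Event 26 (EXEC): [IRQ0] PC=2: INC 4 -> ACC=55
Event 27 (EXEC): [IRQ0] PC=3: IRET -> resume MAIN at PC=2 (depth now 0)
Event 28 (EXEC): [MAIN] PC=2: INC 2 -> ACC=57
Event 29 (EXEC): [MAIN] PC=3: DEC 5 -> ACC=52
Event 30 (EXEC): [MAIN] PC=4: INC 5 -> ACC=57
Event 31 (EXEC): [MAIN] PC=5: NOP
Event 32 (EXEC): [MAIN] PC=6: HALT

Answer: 57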